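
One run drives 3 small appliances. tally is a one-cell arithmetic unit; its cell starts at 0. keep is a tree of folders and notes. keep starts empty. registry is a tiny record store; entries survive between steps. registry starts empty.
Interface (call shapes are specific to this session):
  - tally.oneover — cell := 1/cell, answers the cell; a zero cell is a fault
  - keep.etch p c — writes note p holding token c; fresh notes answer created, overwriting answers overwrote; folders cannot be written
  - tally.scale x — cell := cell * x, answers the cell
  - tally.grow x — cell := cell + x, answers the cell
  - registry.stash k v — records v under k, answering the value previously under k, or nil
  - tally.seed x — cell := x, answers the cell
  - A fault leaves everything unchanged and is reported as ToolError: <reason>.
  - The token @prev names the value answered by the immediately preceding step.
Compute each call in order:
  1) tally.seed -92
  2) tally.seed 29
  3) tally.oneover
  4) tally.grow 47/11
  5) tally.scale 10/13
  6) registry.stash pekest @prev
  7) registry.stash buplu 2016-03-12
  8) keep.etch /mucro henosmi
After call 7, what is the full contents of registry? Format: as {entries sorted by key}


Answer: {buplu=2016-03-12, pekest=13740/4147}

Derivation:
-> seed(-92)
<- -92
-> seed(29)
<- 29
-> oneover()
<- 1/29
-> grow(47/11)
<- 1374/319
-> scale(10/13)
<- 13740/4147
-> stash(pekest, @prev)
<- nil
-> stash(buplu, 2016-03-12)
<- nil
-> etch(/mucro, henosmi)
<- created


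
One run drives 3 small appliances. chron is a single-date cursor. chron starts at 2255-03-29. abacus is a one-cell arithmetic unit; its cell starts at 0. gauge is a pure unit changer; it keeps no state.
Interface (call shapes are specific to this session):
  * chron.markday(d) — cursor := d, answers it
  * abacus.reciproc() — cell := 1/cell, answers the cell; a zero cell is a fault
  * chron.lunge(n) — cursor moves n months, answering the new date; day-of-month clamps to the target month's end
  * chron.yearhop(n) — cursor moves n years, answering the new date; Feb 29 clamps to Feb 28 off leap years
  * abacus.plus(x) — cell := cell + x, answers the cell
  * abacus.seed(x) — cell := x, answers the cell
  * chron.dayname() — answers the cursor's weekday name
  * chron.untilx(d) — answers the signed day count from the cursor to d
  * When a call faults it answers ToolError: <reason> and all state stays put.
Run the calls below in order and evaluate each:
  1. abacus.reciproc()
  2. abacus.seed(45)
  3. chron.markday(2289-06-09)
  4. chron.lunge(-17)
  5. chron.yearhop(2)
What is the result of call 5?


Answer: 2290-01-09

Derivation:
>>> reciproc
[out] ToolError: reciprocal of zero
>>> seed 45
[out] 45
>>> markday 2289-06-09
[out] 2289-06-09
>>> lunge -17
[out] 2288-01-09
>>> yearhop 2
[out] 2290-01-09


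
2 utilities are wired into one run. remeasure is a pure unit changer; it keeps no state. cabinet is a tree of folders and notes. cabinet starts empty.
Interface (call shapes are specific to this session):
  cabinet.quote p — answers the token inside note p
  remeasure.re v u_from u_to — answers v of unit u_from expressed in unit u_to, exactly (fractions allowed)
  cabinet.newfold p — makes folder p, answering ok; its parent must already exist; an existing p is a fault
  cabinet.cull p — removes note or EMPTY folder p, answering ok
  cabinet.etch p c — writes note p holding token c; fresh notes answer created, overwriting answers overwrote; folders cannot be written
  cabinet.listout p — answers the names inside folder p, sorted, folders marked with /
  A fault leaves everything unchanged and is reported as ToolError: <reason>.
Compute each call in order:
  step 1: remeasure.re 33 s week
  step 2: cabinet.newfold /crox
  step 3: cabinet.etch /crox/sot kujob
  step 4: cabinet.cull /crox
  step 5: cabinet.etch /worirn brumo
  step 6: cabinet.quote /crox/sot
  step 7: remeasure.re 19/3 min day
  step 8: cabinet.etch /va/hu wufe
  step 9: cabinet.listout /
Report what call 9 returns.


Answer: [crox/, worirn]

Derivation:
>> remeasure.re(v: 33, u_from: s, u_to: week)
<< 11/201600
>> cabinet.newfold(p: /crox)
<< ok
>> cabinet.etch(p: /crox/sot, c: kujob)
<< created
>> cabinet.cull(p: /crox)
<< ToolError: not empty
>> cabinet.etch(p: /worirn, c: brumo)
<< created
>> cabinet.quote(p: /crox/sot)
<< kujob
>> remeasure.re(v: 19/3, u_from: min, u_to: day)
<< 19/4320
>> cabinet.etch(p: /va/hu, c: wufe)
<< ToolError: no parent
>> cabinet.listout(p: /)
<< [crox/, worirn]


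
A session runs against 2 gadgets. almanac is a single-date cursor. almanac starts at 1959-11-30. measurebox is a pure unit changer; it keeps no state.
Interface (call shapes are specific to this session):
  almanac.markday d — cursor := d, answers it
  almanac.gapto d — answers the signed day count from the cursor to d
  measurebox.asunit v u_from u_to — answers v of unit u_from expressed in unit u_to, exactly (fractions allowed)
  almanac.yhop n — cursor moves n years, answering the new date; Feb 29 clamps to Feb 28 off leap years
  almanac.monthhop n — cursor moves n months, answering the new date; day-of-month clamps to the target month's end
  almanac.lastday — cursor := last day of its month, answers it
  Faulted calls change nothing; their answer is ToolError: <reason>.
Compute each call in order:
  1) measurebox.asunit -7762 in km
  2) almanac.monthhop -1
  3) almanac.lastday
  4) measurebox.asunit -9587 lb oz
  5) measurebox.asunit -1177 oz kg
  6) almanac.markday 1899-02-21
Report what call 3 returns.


Answer: 1959-10-31

Derivation:
Step: measurebox.asunit[v=-7762; u_from=in; u_to=km]
Result: -492887/2500000
Step: almanac.monthhop[n=-1]
Result: 1959-10-30
Step: almanac.lastday[]
Result: 1959-10-31
Step: measurebox.asunit[v=-9587; u_from=lb; u_to=oz]
Result: -153392
Step: measurebox.asunit[v=-1177; u_from=oz; u_to=kg]
Result: -53387821949/1600000000
Step: almanac.markday[d=1899-02-21]
Result: 1899-02-21


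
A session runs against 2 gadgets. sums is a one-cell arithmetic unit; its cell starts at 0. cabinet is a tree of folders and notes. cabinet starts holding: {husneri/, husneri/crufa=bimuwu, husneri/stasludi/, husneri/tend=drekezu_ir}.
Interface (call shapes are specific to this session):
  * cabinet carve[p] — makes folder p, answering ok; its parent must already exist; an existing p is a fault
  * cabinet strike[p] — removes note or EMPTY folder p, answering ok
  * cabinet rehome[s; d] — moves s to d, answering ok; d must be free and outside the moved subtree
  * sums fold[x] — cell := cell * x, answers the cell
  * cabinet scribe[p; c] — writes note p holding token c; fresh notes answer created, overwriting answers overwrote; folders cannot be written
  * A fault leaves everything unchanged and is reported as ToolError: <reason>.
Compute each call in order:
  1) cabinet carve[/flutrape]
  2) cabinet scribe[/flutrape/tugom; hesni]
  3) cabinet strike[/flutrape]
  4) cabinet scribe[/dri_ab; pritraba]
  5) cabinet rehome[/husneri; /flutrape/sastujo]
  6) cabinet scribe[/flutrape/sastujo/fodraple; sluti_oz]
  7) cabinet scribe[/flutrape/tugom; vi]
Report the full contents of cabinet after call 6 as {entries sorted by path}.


Answer: {dri_ab=pritraba, flutrape/, flutrape/sastujo/, flutrape/sastujo/crufa=bimuwu, flutrape/sastujo/fodraple=sluti_oz, flutrape/sastujo/stasludi/, flutrape/sastujo/tend=drekezu_ir, flutrape/tugom=hesni}

Derivation:
>>> cabinet carve p→/flutrape
  ok
>>> cabinet scribe p→/flutrape/tugom c→hesni
  created
>>> cabinet strike p→/flutrape
  ToolError: not empty
>>> cabinet scribe p→/dri_ab c→pritraba
  created
>>> cabinet rehome s→/husneri d→/flutrape/sastujo
  ok
>>> cabinet scribe p→/flutrape/sastujo/fodraple c→sluti_oz
  created
>>> cabinet scribe p→/flutrape/tugom c→vi
  overwrote


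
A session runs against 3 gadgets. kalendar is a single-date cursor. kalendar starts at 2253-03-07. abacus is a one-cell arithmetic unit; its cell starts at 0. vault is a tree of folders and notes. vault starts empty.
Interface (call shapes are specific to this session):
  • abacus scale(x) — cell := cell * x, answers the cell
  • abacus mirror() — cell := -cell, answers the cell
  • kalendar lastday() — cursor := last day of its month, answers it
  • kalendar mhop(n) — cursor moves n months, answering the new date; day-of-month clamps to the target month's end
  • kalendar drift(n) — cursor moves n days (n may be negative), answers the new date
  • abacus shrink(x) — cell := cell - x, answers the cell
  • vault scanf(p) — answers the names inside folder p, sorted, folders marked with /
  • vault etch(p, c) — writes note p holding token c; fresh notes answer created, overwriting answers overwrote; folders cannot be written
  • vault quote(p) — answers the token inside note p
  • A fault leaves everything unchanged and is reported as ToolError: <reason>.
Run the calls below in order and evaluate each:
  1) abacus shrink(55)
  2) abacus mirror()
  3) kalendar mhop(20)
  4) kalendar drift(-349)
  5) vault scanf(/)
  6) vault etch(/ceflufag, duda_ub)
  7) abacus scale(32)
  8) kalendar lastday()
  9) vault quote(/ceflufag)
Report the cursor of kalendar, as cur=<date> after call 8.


% 1. abacus shrink(x=55) -> -55
% 2. abacus mirror() -> 55
% 3. kalendar mhop(n=20) -> 2254-11-07
% 4. kalendar drift(n=-349) -> 2253-11-23
% 5. vault scanf(p=/) -> []
% 6. vault etch(p=/ceflufag, c=duda_ub) -> created
% 7. abacus scale(x=32) -> 1760
% 8. kalendar lastday() -> 2253-11-30
% 9. vault quote(p=/ceflufag) -> duda_ub

Answer: cur=2253-11-30


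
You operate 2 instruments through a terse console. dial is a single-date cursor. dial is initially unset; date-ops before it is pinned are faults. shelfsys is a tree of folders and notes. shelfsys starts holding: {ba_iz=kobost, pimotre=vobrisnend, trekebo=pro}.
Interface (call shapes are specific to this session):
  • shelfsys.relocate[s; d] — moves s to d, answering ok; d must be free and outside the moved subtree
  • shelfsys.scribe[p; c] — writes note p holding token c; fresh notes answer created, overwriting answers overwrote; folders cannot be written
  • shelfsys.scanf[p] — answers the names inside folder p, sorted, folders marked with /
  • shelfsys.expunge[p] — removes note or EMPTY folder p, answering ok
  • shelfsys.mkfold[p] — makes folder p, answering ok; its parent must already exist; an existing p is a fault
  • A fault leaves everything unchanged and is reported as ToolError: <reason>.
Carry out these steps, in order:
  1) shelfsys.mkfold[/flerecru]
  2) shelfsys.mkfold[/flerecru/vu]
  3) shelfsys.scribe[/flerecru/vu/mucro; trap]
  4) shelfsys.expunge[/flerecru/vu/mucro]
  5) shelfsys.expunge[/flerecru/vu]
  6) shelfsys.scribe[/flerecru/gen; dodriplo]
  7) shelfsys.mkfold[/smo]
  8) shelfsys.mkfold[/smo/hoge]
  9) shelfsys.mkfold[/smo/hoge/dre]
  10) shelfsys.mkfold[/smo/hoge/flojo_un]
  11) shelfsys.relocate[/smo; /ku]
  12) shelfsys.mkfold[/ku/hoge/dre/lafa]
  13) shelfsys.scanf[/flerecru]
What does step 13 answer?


Answer: [gen]

Derivation:
Using shelfsys.mkfold passing /flerecru: ok.
Then shelfsys.mkfold passing /flerecru/vu, and observe ok.
Invoking shelfsys.scribe passing /flerecru/vu/mucro, trap, and get created.
Invoking shelfsys.expunge passing /flerecru/vu/mucro, giving ok.
Calling shelfsys.expunge passing /flerecru/vu, and observe ok.
I use shelfsys.scribe passing /flerecru/gen, dodriplo: created.
Next I call shelfsys.mkfold passing /smo, and observe ok.
I try shelfsys.mkfold passing /smo/hoge, → ok.
I use shelfsys.mkfold passing /smo/hoge/dre, and observe ok.
I invoke shelfsys.mkfold passing /smo/hoge/flojo_un, giving ok.
Invoking shelfsys.relocate passing /smo, /ku, → ok.
I call shelfsys.mkfold passing /ku/hoge/dre/lafa, which returns ok.
Calling shelfsys.scanf passing /flerecru, giving [gen].


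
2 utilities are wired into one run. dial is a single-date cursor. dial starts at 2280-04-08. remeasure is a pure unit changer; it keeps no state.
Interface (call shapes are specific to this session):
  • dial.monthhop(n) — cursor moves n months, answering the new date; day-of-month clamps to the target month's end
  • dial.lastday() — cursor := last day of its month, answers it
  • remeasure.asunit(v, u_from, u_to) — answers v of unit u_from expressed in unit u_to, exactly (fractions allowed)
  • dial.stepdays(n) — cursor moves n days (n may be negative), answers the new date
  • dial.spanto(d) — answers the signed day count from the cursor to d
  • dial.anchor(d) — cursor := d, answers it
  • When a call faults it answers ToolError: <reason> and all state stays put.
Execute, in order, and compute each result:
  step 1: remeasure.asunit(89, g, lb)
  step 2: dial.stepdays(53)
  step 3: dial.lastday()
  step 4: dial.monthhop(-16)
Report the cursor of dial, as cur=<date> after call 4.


Answer: cur=2279-01-31

Derivation:
$ remeasure.asunit v→89 u_from→g u_to→lb
:: 8900000/45359237
$ dial.stepdays n→53
:: 2280-05-31
$ dial.lastday
:: 2280-05-31
$ dial.monthhop n→-16
:: 2279-01-31


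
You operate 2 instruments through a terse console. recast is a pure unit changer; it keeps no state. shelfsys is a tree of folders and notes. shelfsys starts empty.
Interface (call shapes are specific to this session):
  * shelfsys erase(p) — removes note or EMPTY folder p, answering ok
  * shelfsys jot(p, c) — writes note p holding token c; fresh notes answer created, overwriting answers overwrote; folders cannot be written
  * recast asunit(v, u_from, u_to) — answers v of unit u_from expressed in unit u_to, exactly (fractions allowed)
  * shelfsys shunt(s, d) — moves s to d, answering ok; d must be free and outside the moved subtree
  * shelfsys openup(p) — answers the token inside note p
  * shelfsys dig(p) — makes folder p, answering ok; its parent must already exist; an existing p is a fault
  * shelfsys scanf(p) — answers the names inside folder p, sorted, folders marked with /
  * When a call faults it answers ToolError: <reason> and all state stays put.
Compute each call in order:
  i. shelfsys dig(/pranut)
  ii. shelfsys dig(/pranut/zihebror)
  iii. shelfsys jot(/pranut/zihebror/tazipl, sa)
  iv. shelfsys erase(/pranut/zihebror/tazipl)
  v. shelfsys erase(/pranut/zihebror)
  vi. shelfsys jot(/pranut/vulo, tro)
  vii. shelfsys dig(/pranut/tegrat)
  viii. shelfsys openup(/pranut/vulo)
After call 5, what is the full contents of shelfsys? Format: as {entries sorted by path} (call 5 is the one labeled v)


Answer: {pranut/}

Derivation:
-- 1. shelfsys dig(p: /pranut) == ok
-- 2. shelfsys dig(p: /pranut/zihebror) == ok
-- 3. shelfsys jot(p: /pranut/zihebror/tazipl, c: sa) == created
-- 4. shelfsys erase(p: /pranut/zihebror/tazipl) == ok
-- 5. shelfsys erase(p: /pranut/zihebror) == ok
-- 6. shelfsys jot(p: /pranut/vulo, c: tro) == created
-- 7. shelfsys dig(p: /pranut/tegrat) == ok
-- 8. shelfsys openup(p: /pranut/vulo) == tro


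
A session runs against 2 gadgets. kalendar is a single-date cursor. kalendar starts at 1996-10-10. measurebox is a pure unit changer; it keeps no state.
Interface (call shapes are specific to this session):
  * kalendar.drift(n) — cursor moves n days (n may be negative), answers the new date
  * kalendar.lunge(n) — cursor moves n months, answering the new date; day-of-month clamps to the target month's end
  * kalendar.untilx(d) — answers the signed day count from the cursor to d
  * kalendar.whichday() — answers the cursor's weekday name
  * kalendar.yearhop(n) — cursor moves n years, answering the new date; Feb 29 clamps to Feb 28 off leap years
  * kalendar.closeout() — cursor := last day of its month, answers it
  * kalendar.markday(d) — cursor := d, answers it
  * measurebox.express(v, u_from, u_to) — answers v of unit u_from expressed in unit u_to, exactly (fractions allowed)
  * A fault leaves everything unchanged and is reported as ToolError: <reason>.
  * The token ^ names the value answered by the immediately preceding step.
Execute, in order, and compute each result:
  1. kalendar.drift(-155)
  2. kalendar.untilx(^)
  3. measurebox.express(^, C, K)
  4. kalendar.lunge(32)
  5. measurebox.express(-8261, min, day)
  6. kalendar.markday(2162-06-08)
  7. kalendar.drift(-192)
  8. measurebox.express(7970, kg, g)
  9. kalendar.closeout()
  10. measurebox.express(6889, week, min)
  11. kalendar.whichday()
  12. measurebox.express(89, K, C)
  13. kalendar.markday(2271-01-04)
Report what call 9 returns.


;; 1. kalendar.drift(n=-155) => 1996-05-08
;; 2. kalendar.untilx(d=^) => 0
;; 3. measurebox.express(v=^, u_from=C, u_to=K) => 5463/20
;; 4. kalendar.lunge(n=32) => 1999-01-08
;; 5. measurebox.express(v=-8261, u_from=min, u_to=day) => -8261/1440
;; 6. kalendar.markday(d=2162-06-08) => 2162-06-08
;; 7. kalendar.drift(n=-192) => 2161-11-28
;; 8. measurebox.express(v=7970, u_from=kg, u_to=g) => 7970000
;; 9. kalendar.closeout() => 2161-11-30
;; 10. measurebox.express(v=6889, u_from=week, u_to=min) => 69441120
;; 11. kalendar.whichday() => Monday
;; 12. measurebox.express(v=89, u_from=K, u_to=C) => -3683/20
;; 13. kalendar.markday(d=2271-01-04) => 2271-01-04

Answer: 2161-11-30


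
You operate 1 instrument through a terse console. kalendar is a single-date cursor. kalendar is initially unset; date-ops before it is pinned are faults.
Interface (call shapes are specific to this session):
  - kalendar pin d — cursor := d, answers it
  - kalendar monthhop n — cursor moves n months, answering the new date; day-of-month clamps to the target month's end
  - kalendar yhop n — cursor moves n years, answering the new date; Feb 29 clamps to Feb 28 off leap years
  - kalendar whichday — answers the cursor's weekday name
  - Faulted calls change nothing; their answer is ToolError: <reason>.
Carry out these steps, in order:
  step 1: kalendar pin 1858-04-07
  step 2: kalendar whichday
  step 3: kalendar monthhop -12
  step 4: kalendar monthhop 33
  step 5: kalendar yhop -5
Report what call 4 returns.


Answer: 1860-01-07

Derivation:
;; kalendar pin(d='1858-04-07') : 1858-04-07
;; kalendar whichday() : Wednesday
;; kalendar monthhop(n='-12') : 1857-04-07
;; kalendar monthhop(n='33') : 1860-01-07
;; kalendar yhop(n='-5') : 1855-01-07


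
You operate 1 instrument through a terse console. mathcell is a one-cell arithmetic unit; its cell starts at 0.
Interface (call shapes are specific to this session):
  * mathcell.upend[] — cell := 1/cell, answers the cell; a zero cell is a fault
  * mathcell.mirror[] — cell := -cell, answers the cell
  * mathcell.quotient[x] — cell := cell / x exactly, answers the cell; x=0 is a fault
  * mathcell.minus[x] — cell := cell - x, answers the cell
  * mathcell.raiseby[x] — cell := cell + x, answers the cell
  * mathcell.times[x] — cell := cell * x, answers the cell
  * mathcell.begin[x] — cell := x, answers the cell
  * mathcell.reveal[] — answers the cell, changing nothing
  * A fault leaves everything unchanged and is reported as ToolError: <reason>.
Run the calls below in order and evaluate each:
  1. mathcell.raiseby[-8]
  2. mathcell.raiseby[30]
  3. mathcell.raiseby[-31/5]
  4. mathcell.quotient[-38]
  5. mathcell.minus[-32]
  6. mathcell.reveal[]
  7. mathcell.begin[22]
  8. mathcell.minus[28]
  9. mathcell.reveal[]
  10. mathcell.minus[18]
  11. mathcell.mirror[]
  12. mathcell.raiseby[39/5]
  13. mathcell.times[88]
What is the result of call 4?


Answer: -79/190

Derivation:
% mathcell.raiseby(x→-8) -> -8
% mathcell.raiseby(x→30) -> 22
% mathcell.raiseby(x→-31/5) -> 79/5
% mathcell.quotient(x→-38) -> -79/190
% mathcell.minus(x→-32) -> 6001/190
% mathcell.reveal() -> 6001/190
% mathcell.begin(x→22) -> 22
% mathcell.minus(x→28) -> -6
% mathcell.reveal() -> -6
% mathcell.minus(x→18) -> -24
% mathcell.mirror() -> 24
% mathcell.raiseby(x→39/5) -> 159/5
% mathcell.times(x→88) -> 13992/5


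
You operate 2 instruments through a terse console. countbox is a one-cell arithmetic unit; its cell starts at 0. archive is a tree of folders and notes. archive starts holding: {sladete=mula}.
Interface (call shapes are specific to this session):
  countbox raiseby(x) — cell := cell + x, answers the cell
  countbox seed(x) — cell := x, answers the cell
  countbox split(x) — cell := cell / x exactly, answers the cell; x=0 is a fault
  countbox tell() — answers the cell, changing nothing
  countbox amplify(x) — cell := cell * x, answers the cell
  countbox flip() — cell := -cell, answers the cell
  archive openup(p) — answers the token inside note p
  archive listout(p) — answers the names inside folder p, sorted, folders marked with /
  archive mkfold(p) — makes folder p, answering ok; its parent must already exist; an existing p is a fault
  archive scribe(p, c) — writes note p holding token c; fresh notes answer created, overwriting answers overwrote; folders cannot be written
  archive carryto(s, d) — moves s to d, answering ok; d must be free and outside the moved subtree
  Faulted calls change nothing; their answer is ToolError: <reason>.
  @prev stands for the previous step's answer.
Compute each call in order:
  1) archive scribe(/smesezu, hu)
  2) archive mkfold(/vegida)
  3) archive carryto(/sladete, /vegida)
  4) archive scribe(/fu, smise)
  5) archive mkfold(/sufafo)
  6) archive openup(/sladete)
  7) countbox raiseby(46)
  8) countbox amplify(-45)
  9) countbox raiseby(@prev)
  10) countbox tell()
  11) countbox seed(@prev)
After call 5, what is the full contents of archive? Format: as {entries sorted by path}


Answer: {fu=smise, sladete=mula, smesezu=hu, sufafo/, vegida/}

Derivation:
;; archive scribe(p: /smesezu, c: hu) -> created
;; archive mkfold(p: /vegida) -> ok
;; archive carryto(s: /sladete, d: /vegida) -> ToolError: exists
;; archive scribe(p: /fu, c: smise) -> created
;; archive mkfold(p: /sufafo) -> ok
;; archive openup(p: /sladete) -> mula
;; countbox raiseby(x: 46) -> 46
;; countbox amplify(x: -45) -> -2070
;; countbox raiseby(x: @prev) -> -4140
;; countbox tell() -> -4140
;; countbox seed(x: @prev) -> -4140


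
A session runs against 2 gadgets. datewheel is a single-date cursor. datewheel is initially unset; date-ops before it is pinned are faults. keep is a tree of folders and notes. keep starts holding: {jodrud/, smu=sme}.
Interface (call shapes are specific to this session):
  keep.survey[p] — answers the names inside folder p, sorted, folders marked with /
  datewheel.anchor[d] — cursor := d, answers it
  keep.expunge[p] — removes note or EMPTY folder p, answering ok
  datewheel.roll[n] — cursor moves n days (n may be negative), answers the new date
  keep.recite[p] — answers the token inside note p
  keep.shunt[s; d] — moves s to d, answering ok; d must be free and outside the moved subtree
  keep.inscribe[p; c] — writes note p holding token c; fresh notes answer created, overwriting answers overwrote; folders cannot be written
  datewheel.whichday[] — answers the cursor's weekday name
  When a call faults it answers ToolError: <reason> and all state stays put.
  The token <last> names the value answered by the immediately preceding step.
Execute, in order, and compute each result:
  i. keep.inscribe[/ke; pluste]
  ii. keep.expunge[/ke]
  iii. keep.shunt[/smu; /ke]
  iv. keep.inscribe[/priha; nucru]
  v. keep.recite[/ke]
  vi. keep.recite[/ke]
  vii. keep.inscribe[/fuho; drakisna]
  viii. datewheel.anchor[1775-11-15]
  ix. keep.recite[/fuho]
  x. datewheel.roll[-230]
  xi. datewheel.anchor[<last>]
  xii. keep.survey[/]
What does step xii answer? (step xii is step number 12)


Answer: [fuho, jodrud/, ke, priha]

Derivation:
Invoking inscribe(p→/ke, c→pluste), which returns created.
I call expunge(p→/ke), — result: ok.
I call shunt(s→/smu, d→/ke): ok.
Using inscribe(p→/priha, c→nucru): created.
I try recite(p→/ke), which returns sme.
I use recite(p→/ke): sme.
Then inscribe(p→/fuho, c→drakisna), → created.
I try anchor(d→1775-11-15): 1775-11-15.
I try recite(p→/fuho), → drakisna.
Now I run roll(n→-230), giving 1775-03-30.
Using anchor(d→<last>), and see 1775-03-30.
Invoking survey(p→/), — result: [fuho, jodrud/, ke, priha].


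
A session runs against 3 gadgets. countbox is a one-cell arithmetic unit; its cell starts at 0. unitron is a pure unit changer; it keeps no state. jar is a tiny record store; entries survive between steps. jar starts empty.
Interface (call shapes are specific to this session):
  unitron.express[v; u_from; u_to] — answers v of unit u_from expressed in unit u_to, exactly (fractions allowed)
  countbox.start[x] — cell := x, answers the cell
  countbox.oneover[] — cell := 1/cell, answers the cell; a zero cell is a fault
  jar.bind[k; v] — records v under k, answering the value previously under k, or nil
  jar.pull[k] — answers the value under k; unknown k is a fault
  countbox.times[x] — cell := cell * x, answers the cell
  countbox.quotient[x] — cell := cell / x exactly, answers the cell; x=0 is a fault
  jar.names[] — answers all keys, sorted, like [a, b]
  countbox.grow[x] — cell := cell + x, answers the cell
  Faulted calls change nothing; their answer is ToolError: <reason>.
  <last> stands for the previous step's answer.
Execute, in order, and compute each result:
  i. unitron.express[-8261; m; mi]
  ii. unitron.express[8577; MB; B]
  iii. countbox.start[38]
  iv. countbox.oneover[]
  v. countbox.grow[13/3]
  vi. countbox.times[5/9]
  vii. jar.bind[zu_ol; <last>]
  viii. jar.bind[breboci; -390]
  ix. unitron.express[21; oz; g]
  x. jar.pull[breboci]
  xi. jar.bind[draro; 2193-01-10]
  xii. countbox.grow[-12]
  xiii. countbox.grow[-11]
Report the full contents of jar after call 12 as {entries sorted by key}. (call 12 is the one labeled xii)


Answer: {breboci=-390, draro=2193-01-10, zu_ol=2485/1026}

Derivation:
! unitron.express(v→-8261, u_from→m, u_to→mi) ~> -93875/18288
! unitron.express(v→8577, u_from→MB, u_to→B) ~> 8577000000
! countbox.start(x→38) ~> 38
! countbox.oneover() ~> 1/38
! countbox.grow(x→13/3) ~> 497/114
! countbox.times(x→5/9) ~> 2485/1026
! jar.bind(k→zu_ol, v→<last>) ~> nil
! jar.bind(k→breboci, v→-390) ~> nil
! unitron.express(v→21, u_from→oz, u_to→g) ~> 952543977/1600000
! jar.pull(k→breboci) ~> -390
! jar.bind(k→draro, v→2193-01-10) ~> nil
! countbox.grow(x→-12) ~> -9827/1026
! countbox.grow(x→-11) ~> -21113/1026


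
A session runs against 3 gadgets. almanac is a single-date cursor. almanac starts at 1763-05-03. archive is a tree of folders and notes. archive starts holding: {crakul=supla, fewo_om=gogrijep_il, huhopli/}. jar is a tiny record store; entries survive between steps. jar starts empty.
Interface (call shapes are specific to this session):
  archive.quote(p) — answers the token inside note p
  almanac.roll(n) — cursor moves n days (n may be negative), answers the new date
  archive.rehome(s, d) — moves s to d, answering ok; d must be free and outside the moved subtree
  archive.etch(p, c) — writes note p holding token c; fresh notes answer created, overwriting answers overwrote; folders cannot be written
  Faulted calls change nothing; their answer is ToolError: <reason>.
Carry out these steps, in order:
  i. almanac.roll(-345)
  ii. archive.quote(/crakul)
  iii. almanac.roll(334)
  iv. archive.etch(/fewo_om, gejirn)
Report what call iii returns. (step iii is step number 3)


Answer: 1763-04-22

Derivation:
;; almanac.roll(n: -345) => 1762-05-23
;; archive.quote(p: /crakul) => supla
;; almanac.roll(n: 334) => 1763-04-22
;; archive.etch(p: /fewo_om, c: gejirn) => overwrote


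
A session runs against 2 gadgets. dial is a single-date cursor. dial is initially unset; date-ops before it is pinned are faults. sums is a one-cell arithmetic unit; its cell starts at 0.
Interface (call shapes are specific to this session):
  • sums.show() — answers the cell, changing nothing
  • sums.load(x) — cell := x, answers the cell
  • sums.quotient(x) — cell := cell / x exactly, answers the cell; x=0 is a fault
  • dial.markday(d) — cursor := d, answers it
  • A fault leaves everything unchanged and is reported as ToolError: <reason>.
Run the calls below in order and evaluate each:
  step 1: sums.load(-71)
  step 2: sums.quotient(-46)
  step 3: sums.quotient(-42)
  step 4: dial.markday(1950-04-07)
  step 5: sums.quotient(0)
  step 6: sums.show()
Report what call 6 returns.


Answer: -71/1932

Derivation:
-> load(x: -71)
<- -71
-> quotient(x: -46)
<- 71/46
-> quotient(x: -42)
<- -71/1932
-> markday(d: 1950-04-07)
<- 1950-04-07
-> quotient(x: 0)
<- ToolError: division by zero
-> show()
<- -71/1932


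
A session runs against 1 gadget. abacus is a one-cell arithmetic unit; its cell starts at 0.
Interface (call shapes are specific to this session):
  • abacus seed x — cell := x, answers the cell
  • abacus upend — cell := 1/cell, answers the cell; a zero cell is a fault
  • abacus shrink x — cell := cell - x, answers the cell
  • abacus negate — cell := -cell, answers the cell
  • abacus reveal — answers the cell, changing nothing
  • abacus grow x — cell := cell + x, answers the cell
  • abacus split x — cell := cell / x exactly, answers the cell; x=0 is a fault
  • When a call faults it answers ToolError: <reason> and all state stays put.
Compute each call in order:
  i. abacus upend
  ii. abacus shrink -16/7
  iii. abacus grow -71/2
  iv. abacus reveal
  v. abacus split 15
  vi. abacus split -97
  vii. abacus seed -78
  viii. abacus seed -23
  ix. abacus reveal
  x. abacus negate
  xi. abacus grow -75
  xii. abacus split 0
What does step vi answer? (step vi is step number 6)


Do: abacus upend[]
See: ToolError: reciprocal of zero
Do: abacus shrink[x='-16/7']
See: 16/7
Do: abacus grow[x='-71/2']
See: -465/14
Do: abacus reveal[]
See: -465/14
Do: abacus split[x='15']
See: -31/14
Do: abacus split[x='-97']
See: 31/1358
Do: abacus seed[x='-78']
See: -78
Do: abacus seed[x='-23']
See: -23
Do: abacus reveal[]
See: -23
Do: abacus negate[]
See: 23
Do: abacus grow[x='-75']
See: -52
Do: abacus split[x='0']
See: ToolError: division by zero

Answer: 31/1358


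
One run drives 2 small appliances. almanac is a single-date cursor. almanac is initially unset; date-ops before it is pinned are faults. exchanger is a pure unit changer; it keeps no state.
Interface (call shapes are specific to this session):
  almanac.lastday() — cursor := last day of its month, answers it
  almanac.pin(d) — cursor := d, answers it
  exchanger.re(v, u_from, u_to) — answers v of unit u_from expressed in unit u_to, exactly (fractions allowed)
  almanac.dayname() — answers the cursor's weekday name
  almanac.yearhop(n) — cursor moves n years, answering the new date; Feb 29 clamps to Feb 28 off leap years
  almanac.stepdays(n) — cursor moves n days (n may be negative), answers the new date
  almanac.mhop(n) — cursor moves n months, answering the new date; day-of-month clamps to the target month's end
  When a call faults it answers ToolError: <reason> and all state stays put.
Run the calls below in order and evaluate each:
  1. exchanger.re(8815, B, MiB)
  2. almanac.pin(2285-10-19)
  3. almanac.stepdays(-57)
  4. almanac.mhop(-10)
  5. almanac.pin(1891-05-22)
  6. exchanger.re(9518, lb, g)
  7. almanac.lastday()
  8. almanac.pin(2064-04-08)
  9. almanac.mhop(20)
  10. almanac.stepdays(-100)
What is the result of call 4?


Answer: 2284-10-23

Derivation:
Act: exchanger.re[v='8815'; u_from='B'; u_to='MiB']
Obs: 8815/1048576
Act: almanac.pin[d='2285-10-19']
Obs: 2285-10-19
Act: almanac.stepdays[n='-57']
Obs: 2285-08-23
Act: almanac.mhop[n='-10']
Obs: 2284-10-23
Act: almanac.pin[d='1891-05-22']
Obs: 1891-05-22
Act: exchanger.re[v='9518'; u_from='lb'; u_to='g']
Obs: 215864608883/50000
Act: almanac.lastday[]
Obs: 1891-05-31
Act: almanac.pin[d='2064-04-08']
Obs: 2064-04-08
Act: almanac.mhop[n='20']
Obs: 2065-12-08
Act: almanac.stepdays[n='-100']
Obs: 2065-08-30


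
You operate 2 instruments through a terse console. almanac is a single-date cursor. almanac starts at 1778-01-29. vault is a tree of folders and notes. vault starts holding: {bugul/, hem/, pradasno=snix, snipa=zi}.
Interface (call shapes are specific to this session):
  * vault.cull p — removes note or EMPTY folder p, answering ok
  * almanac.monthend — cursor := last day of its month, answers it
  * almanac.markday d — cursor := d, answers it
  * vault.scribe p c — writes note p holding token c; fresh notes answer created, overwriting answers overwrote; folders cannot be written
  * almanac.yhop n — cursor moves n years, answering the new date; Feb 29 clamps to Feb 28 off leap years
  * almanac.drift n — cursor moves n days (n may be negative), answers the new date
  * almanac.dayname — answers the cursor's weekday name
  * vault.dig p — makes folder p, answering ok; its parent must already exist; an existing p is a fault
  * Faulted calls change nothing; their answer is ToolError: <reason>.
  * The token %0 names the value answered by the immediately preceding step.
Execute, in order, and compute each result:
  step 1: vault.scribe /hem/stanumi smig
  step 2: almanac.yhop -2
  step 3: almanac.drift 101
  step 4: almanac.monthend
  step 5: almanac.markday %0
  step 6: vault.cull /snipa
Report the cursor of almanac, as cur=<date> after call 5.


// 1. scribe(p=/hem/stanumi, c=smig) => created
// 2. yhop(n=-2) => 1776-01-29
// 3. drift(n=101) => 1776-05-09
// 4. monthend() => 1776-05-31
// 5. markday(d=%0) => 1776-05-31
// 6. cull(p=/snipa) => ok

Answer: cur=1776-05-31


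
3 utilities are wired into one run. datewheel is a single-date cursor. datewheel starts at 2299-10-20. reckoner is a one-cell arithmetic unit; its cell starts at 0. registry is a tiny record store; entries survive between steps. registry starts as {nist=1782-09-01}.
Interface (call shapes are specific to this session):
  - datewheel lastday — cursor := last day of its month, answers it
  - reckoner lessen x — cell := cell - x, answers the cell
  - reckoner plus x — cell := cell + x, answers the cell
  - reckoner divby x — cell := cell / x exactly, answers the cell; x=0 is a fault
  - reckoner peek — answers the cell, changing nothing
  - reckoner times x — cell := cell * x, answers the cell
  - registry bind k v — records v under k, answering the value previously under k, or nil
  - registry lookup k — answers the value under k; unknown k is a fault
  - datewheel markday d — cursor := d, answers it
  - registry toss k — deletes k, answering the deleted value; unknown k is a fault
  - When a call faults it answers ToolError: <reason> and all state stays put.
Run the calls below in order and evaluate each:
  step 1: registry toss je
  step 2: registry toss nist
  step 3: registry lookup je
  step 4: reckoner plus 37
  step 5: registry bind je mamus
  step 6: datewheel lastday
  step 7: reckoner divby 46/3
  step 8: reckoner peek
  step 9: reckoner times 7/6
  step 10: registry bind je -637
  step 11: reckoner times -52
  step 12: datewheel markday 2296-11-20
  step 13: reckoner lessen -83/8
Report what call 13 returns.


Answer: -25027/184

Derivation:
==> registry toss(k='je')
<== ToolError: no such key je
==> registry toss(k='nist')
<== 1782-09-01
==> registry lookup(k='je')
<== ToolError: no such key je
==> reckoner plus(x='37')
<== 37
==> registry bind(k='je', v='mamus')
<== nil
==> datewheel lastday()
<== 2299-10-31
==> reckoner divby(x='46/3')
<== 111/46
==> reckoner peek()
<== 111/46
==> reckoner times(x='7/6')
<== 259/92
==> registry bind(k='je', v='-637')
<== mamus
==> reckoner times(x='-52')
<== -3367/23
==> datewheel markday(d='2296-11-20')
<== 2296-11-20
==> reckoner lessen(x='-83/8')
<== -25027/184


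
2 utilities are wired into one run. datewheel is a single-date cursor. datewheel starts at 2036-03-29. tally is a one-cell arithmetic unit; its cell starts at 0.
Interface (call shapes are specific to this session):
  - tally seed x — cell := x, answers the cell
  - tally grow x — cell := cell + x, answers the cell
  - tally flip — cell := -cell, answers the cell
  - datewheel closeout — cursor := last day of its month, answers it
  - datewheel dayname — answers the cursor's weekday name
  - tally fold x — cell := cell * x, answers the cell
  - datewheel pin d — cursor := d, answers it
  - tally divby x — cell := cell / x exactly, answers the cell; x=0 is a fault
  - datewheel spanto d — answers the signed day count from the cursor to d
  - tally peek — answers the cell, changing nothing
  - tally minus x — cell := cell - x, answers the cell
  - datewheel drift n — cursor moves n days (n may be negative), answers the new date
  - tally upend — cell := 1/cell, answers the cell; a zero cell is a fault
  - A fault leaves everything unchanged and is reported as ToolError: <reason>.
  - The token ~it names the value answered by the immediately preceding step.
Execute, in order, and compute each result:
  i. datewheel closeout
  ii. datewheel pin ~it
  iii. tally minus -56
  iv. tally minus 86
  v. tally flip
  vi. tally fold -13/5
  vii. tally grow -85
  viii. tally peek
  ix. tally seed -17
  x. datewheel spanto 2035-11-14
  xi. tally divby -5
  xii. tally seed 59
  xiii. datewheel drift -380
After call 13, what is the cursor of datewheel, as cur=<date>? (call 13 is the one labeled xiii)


% datewheel closeout
[out] 2036-03-31
% datewheel pin ~it
[out] 2036-03-31
% tally minus -56
[out] 56
% tally minus 86
[out] -30
% tally flip
[out] 30
% tally fold -13/5
[out] -78
% tally grow -85
[out] -163
% tally peek
[out] -163
% tally seed -17
[out] -17
% datewheel spanto 2035-11-14
[out] -138
% tally divby -5
[out] 17/5
% tally seed 59
[out] 59
% datewheel drift -380
[out] 2035-03-17

Answer: cur=2035-03-17


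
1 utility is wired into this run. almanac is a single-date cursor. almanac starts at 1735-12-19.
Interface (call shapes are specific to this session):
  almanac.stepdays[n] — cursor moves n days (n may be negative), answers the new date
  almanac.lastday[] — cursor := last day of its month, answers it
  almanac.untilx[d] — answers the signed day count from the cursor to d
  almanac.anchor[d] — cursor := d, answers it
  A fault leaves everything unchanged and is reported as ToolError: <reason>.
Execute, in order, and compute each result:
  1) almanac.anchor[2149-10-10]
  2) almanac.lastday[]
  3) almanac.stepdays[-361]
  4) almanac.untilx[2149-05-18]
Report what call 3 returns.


Answer: 2148-11-04

Derivation:
Next I call almanac.anchor passing d='2149-10-10', which returns 2149-10-10.
I use almanac.lastday(), → 2149-10-31.
I run almanac.stepdays passing n='-361', and observe 2148-11-04.
Invoking almanac.untilx passing d='2149-05-18', and see 195.


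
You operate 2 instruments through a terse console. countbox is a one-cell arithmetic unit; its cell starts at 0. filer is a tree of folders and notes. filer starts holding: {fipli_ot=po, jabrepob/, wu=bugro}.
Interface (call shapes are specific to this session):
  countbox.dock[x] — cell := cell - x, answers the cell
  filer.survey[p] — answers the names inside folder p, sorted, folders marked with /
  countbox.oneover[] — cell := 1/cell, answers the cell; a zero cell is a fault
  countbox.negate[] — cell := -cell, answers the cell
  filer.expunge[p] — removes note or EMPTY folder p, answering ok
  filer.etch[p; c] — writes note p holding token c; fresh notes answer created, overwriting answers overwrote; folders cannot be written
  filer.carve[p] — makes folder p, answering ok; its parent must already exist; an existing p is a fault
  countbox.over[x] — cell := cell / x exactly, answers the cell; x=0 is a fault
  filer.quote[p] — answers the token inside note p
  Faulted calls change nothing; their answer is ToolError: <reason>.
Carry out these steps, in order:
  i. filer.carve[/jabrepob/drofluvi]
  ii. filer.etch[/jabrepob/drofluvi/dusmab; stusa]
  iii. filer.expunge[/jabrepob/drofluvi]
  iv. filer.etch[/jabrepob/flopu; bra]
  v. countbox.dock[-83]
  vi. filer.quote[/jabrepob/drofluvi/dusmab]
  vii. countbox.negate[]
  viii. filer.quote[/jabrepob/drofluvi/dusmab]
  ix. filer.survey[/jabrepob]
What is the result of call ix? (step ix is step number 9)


$ filer.carve p: /jabrepob/drofluvi
= ok
$ filer.etch p: /jabrepob/drofluvi/dusmab c: stusa
= created
$ filer.expunge p: /jabrepob/drofluvi
= ToolError: not empty
$ filer.etch p: /jabrepob/flopu c: bra
= created
$ countbox.dock x: -83
= 83
$ filer.quote p: /jabrepob/drofluvi/dusmab
= stusa
$ countbox.negate
= -83
$ filer.quote p: /jabrepob/drofluvi/dusmab
= stusa
$ filer.survey p: /jabrepob
= [drofluvi/, flopu]

Answer: [drofluvi/, flopu]
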